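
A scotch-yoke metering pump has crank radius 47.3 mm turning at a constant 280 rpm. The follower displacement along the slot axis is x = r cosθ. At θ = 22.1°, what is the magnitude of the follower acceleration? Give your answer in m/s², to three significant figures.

37.7

ω = 29.32 rad/s (from 280 rpm).
x = r cosθ ⇒ ẍ = −rω² cosθ (ω constant).
|a| = rω²|cosθ| = 0.0473·(29.32)²·|cos 22.1°| = 37.678 m/s².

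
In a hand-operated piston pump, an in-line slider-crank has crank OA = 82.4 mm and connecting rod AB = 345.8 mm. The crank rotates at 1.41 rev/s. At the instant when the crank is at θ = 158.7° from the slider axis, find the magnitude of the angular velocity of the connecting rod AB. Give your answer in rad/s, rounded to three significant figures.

ω = 8.859 rad/s (converted from 1.41 rev/s).
The rod makes angle φ with the slider axis where L sinφ = r sinθ; differentiating, L cosφ·φ̇ = r ω cosθ.
L cosφ = √(L² − r² sin²θ) = 0.3445 m.
|ω_rod| = r ω |cosθ| / √(L² − r² sin²θ) = 0.0824·8.859·0.93169/0.3445 = 1.9743 rad/s.

1.97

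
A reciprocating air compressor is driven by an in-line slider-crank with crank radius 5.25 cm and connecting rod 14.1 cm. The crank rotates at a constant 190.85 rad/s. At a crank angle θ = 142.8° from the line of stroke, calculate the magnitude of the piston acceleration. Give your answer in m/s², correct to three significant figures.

ω = 190.8 rad/s
x(θ) = r cosθ + √(L² − r² sin²θ); with ω constant, a = ω²·d²x/dθ².
d²x/dθ² = −r cosθ − r²(cos2θ)/√u − r⁴ sin²2θ/(4u^{3/2}),  u = L² − r² sin²θ = 0.0188735 m².
Substituting r = 0.0525 m, L = 0.141 m, θ = 142.8°: d²x/dθ² = +0.035743 m.
a = ω²·d²x/dθ² = (190.8)²·(+0.035743) = +1301.9 m/s²;  |a| = 1301.9 m/s².

1300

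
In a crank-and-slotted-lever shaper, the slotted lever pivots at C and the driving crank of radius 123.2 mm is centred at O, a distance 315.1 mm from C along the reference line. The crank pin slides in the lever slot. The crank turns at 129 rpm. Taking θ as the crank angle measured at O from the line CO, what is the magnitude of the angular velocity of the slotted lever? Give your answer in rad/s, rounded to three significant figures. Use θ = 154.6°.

ω = 13.51 rad/s (from 129 rpm).
Crank pin A relative to C: A = (d + r cosθ, r sinθ); lever angle φ = atan2(r sinθ, d + r cosθ).
Differentiating tanφ: φ̇ = rω(d cosθ + r)/(d² + r² + 2dr cosθ).
d² + r² + 2dr cosθ = |CA|² = 0.0443307 m²;  d cosθ + r = -0.16144 m.
|ω_lever| = |0.1232·13.51·-0.16144| / 0.0443307 = 6.0609 rad/s.

6.06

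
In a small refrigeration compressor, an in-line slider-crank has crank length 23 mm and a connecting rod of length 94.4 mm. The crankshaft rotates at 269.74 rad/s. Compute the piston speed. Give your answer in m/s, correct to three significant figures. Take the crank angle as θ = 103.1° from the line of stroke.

ω = 269.7 rad/s
For an in-line slider-crank, x = r cosθ + √(L² − r² sin²θ), so v = −rω sinθ·[1 + r cosθ/√(L² − r² sin²θ)].
With r = 0.023 m, L = 0.0944 m, θ = 103.1°: √(L² − r² sin²θ) = 0.091704 m.
v = −0.023·269.7·0.97398·[1 + 0.023·-0.22665/0.091704] = -5.6991 m/s.
|v| = 5.6991 m/s.

5.70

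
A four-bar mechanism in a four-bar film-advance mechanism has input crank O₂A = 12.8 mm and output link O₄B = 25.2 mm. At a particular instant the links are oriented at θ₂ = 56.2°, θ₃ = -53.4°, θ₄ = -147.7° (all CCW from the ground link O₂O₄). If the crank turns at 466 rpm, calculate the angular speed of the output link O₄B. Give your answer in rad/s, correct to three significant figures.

23.4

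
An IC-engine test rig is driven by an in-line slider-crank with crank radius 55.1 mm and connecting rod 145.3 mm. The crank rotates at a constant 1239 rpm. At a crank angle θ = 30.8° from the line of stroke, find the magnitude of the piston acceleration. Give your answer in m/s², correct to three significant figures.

978

ω = 2π·1239/60 = 129.7 rad/s
x(θ) = r cosθ + √(L² − r² sin²θ); with ω constant, a = ω²·d²x/dθ².
d²x/dθ² = −r cosθ − r²(cos2θ)/√u − r⁴ sin²2θ/(4u^{3/2}),  u = L² − r² sin²θ = 0.0203161 m².
Substituting r = 0.0551 m, L = 0.1453 m, θ = 30.8°: d²x/dθ² = -0.058075 m.
a = ω²·d²x/dθ² = (129.7)²·(-0.058075) = -977.67 m/s²;  |a| = 977.67 m/s².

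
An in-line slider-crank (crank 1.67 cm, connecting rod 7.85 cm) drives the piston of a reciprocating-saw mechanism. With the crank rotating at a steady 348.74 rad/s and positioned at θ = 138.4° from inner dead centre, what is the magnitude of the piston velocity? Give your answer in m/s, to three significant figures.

ω = 348.7 rad/s
For an in-line slider-crank, x = r cosθ + √(L² − r² sin²θ), so v = −rω sinθ·[1 + r cosθ/√(L² − r² sin²θ)].
With r = 0.0167 m, L = 0.0785 m, θ = 138.4°: √(L² − r² sin²θ) = 0.077713 m.
v = −0.0167·348.7·0.66393·[1 + 0.0167·-0.74780/0.077713] = -3.2453 m/s.
|v| = 3.2453 m/s.

3.25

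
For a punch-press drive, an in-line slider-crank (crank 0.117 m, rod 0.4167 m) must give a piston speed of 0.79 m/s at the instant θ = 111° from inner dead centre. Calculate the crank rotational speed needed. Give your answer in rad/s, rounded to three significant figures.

8.07

For an in-line slider-crank, |v_piston| = rω|sinθ|·[1 + r cosθ/√(L² − r² sin²θ)].
With r = 0.117 m, L = 0.4167 m, θ = 111°: the bracketed kinematic factor |dx/dθ| = 0.09784 m.
ω = v/|dx/dθ| = 0.79/0.09784 = 8.0744 rad/s.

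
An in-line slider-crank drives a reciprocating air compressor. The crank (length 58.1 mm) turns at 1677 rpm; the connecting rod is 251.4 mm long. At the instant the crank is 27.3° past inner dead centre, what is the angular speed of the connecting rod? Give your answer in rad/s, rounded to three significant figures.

36.3

ω = 175.6 rad/s (converted from 1677 rpm).
The rod makes angle φ with the slider axis where L sinφ = r sinθ; differentiating, L cosφ·φ̇ = r ω cosθ.
L cosφ = √(L² − r² sin²θ) = 0.24998 m.
|ω_rod| = r ω |cosθ| / √(L² − r² sin²θ) = 0.0581·175.6·0.88862/0.24998 = 36.269 rad/s.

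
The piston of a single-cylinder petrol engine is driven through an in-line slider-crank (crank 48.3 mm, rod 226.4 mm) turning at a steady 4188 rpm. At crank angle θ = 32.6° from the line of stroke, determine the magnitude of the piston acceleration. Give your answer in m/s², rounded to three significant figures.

ω = 2π·4188/60 = 438.6 rad/s
x(θ) = r cosθ + √(L² − r² sin²θ); with ω constant, a = ω²·d²x/dθ².
d²x/dθ² = −r cosθ − r²(cos2θ)/√u − r⁴ sin²2θ/(4u^{3/2}),  u = L² − r² sin²θ = 0.0505798 m².
Substituting r = 0.0483 m, L = 0.2264 m, θ = 32.6°: d²x/dθ² = -0.04514 m.
a = ω²·d²x/dθ² = (438.6)²·(-0.04514) = -8682.2 m/s²;  |a| = 8682.2 m/s².

8680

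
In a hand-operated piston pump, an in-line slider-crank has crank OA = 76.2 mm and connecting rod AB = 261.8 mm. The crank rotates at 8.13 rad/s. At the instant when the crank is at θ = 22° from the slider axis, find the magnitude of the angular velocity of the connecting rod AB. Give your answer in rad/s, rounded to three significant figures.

ω = 8.13 rad/s
The rod makes angle φ with the slider axis where L sinφ = r sinθ; differentiating, L cosφ·φ̇ = r ω cosθ.
L cosφ = √(L² − r² sin²θ) = 0.26024 m.
|ω_rod| = r ω |cosθ| / √(L² − r² sin²θ) = 0.0762·8.13·0.92718/0.26024 = 2.2072 rad/s.

2.21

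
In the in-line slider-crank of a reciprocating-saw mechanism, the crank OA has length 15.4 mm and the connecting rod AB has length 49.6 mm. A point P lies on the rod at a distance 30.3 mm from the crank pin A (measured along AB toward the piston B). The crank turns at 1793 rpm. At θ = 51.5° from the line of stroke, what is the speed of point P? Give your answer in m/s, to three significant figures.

2.63

ω = 187.8 rad/s.  Crank-pin speed |V_A| = rω = 2.8915 m/s, perpendicular to OA.
Rod angle: sinφ = −(r/L) sinθ ⇒ φ = -14.063°; ω_rod = −rω cosθ/√(L²−r²sin²θ) = -37.412 rad/s.
V_P = V_A + ω_rod × AP, with AP = 0.0303 m along the rod.
Components: V_Px = −rω sinθ − a·ω_rod·sinφ = -2.5384 m/s;  V_Py = rω cosθ + a·ω_rod·cosφ = +0.70041 m/s.
|V_P| = √(V_Px² + V_Py²) = 2.6333 m/s.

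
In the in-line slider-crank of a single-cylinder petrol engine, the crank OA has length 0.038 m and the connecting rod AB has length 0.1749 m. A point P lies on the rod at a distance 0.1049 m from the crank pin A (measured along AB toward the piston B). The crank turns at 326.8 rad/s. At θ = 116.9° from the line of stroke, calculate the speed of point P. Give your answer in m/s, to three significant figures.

10.6

ω = 326.8 rad/s.  Crank-pin speed |V_A| = rω = 12.418 m/s, perpendicular to OA.
Rod angle: sinφ = −(r/L) sinθ ⇒ φ = -11.172°; ω_rod = −rω cosθ/√(L²−r²sin²θ) = +32.745 rad/s.
V_P = V_A + ω_rod × AP, with AP = 0.1049 m along the rod.
Components: V_Px = −rω sinθ − a·ω_rod·sinφ = -10.409 m/s;  V_Py = rω cosθ + a·ω_rod·cosφ = -2.2487 m/s.
|V_P| = √(V_Px² + V_Py²) = 10.649 m/s.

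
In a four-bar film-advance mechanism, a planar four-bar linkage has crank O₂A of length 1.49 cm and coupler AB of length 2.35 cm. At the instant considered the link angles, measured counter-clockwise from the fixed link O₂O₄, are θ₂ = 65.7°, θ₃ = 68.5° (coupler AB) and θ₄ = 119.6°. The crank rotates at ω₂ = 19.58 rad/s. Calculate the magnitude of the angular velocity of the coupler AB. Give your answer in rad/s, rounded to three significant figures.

ω₂ = 19.58 rad/s
Differentiating the loop-closure r₂e^{iθ₂}+r₃e^{iθ₃}=r₁+r₄e^{iθ₄} gives r₂ω₂e^{iθ₂}+r₃ω₃e^{iθ₃}=r₄ω₄e^{iθ₄}.
Eliminating the other unknown: ω₃ = r₂ω₂ sin(θ₄−θ₂) / [r₃ sin(θ₃−θ₄)].
Numerator sine = +0.80799; denominator sine = -0.77824.
Result = 0.0149·19.58·(+0.80799) / (0.0235·(-0.77824)) = -12.889 rad/s; magnitude 12.889 rad/s.

12.9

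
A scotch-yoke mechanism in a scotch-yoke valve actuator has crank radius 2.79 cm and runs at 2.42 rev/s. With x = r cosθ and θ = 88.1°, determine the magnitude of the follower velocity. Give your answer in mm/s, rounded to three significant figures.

424

ω = 15.21 rad/s (from 2.42 rev/s).
x = r cosθ ⇒ ẋ = −rω sinθ.
|v| = rω|sinθ| = 0.0279·15.21·|sin 88.1°| = 0.42399 m/s = 423.99 mm/s.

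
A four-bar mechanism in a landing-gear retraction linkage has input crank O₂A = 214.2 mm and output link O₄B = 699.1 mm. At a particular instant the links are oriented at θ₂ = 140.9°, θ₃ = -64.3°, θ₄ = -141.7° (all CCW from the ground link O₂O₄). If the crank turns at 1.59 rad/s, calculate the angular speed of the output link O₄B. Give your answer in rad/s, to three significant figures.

ω₂ = 1.59 rad/s
Differentiating the loop-closure r₂e^{iθ₂}+r₃e^{iθ₃}=r₁+r₄e^{iθ₄} gives r₂ω₂e^{iθ₂}+r₃ω₃e^{iθ₃}=r₄ω₄e^{iθ₄}.
Eliminating the other unknown: ω₄ = r₂ω₂ sin(θ₂−θ₃) / [r₄ sin(θ₄−θ₃)].
Numerator sine = -0.42578; denominator sine = -0.97592.
Result = 0.2142·1.59·(-0.42578) / (0.6991·(-0.97592)) = +0.21254 rad/s; magnitude 0.21254 rad/s.

0.213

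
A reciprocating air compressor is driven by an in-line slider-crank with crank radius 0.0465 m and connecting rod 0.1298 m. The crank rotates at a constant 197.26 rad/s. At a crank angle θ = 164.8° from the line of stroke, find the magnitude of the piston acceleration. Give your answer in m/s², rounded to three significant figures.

1180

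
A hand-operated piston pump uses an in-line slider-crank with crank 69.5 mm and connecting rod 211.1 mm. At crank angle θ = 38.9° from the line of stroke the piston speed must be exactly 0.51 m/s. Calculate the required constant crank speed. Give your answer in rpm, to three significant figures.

88.4

For an in-line slider-crank, |v_piston| = rω|sinθ|·[1 + r cosθ/√(L² − r² sin²θ)].
With r = 0.0695 m, L = 0.2111 m, θ = 38.9°: the bracketed kinematic factor |dx/dθ| = 0.055073 m.
ω = v/|dx/dθ| = 0.51/0.055073 = 9.2605 rad/s.
N = 60ω/(2π) = 88.431 rpm.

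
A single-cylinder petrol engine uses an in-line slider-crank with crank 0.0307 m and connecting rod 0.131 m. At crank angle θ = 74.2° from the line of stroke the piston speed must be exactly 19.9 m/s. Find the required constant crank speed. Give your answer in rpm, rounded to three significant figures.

6040

For an in-line slider-crank, |v_piston| = rω|sinθ|·[1 + r cosθ/√(L² − r² sin²θ)].
With r = 0.0307 m, L = 0.131 m, θ = 74.2°: the bracketed kinematic factor |dx/dθ| = 0.031475 m.
ω = v/|dx/dθ| = 19.9/0.031475 = 632.25 rad/s.
N = 60ω/(2π) = 6037.5 rpm.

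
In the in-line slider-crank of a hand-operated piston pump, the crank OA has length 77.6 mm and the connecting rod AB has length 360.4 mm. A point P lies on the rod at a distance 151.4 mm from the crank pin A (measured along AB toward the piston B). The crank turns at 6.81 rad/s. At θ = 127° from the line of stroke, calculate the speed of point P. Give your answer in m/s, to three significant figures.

0.439

ω = 6.81 rad/s.  Crank-pin speed |V_A| = rω = 0.52846 m/s, perpendicular to OA.
Rod angle: sinφ = −(r/L) sinθ ⇒ φ = -9.902°; ω_rod = −rω cosθ/√(L²−r²sin²θ) = +0.89579 rad/s.
V_P = V_A + ω_rod × AP, with AP = 0.1514 m along the rod.
Components: V_Px = −rω sinθ − a·ω_rod·sinφ = -0.39872 m/s;  V_Py = rω cosθ + a·ω_rod·cosφ = -0.18443 m/s.
|V_P| = √(V_Px² + V_Py²) = 0.43931 m/s.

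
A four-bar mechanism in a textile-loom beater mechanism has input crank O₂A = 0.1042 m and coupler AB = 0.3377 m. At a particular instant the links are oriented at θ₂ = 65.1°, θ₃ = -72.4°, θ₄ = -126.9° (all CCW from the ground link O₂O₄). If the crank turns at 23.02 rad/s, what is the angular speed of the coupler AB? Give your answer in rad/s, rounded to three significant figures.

ω₂ = 23.02 rad/s
Differentiating the loop-closure r₂e^{iθ₂}+r₃e^{iθ₃}=r₁+r₄e^{iθ₄} gives r₂ω₂e^{iθ₂}+r₃ω₃e^{iθ₃}=r₄ω₄e^{iθ₄}.
Eliminating the other unknown: ω₃ = r₂ω₂ sin(θ₄−θ₂) / [r₃ sin(θ₃−θ₄)].
Numerator sine = +0.20791; denominator sine = +0.81412.
Result = 0.1042·23.02·(+0.20791) / (0.3377·(+0.81412)) = +1.814 rad/s; magnitude 1.814 rad/s.

1.81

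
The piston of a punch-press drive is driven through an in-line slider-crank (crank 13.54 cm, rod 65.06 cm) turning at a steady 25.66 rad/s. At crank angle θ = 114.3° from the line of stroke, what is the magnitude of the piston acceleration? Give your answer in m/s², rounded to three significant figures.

ω = 25.66 rad/s
x(θ) = r cosθ + √(L² − r² sin²θ); with ω constant, a = ω²·d²x/dθ².
d²x/dθ² = −r cosθ − r²(cos2θ)/√u − r⁴ sin²2θ/(4u^{3/2}),  u = L² − r² sin²θ = 0.408052 m².
Substituting r = 0.1354 m, L = 0.6506 m, θ = 114.3°: d²x/dθ² = +0.074517 m.
a = ω²·d²x/dθ² = (25.66)²·(+0.074517) = +49.065 m/s²;  |a| = 49.065 m/s².

49.1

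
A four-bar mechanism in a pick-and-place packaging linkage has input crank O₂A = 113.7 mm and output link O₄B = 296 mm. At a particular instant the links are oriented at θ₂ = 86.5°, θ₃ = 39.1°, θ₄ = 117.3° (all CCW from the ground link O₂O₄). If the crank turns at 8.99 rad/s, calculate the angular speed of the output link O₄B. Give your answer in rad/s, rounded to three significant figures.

2.60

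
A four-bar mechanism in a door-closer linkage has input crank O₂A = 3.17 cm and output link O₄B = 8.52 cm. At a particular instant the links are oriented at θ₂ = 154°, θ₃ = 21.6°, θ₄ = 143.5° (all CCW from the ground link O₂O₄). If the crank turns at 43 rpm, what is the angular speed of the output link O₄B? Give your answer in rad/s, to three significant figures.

1.46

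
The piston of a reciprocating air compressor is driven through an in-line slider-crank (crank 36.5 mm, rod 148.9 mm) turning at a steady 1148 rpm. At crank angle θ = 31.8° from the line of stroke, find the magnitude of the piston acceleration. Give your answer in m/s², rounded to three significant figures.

ω = 2π·1148/60 = 120.2 rad/s
x(θ) = r cosθ + √(L² − r² sin²θ); with ω constant, a = ω²·d²x/dθ².
d²x/dθ² = −r cosθ − r²(cos2θ)/√u − r⁴ sin²2θ/(4u^{3/2}),  u = L² − r² sin²θ = 0.0218013 m².
Substituting r = 0.0365 m, L = 0.1489 m, θ = 31.8°: d²x/dθ² = -0.035144 m.
a = ω²·d²x/dθ² = (120.2)²·(-0.035144) = -507.91 m/s²;  |a| = 507.91 m/s².

508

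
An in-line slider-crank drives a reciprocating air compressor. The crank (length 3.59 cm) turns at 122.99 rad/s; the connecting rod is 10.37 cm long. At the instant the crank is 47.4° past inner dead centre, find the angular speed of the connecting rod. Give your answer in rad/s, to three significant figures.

29.8

ω = 123 rad/s
The rod makes angle φ with the slider axis where L sinφ = r sinθ; differentiating, L cosφ·φ̇ = r ω cosθ.
L cosφ = √(L² − r² sin²θ) = 0.10028 m.
|ω_rod| = r ω |cosθ| / √(L² − r² sin²θ) = 0.0359·123·0.67688/0.10028 = 29.804 rad/s.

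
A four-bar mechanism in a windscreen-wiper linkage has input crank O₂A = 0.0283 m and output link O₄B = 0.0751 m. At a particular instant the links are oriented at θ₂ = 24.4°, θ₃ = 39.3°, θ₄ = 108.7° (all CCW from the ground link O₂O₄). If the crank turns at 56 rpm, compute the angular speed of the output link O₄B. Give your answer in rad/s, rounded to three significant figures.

ω₂ = 5.864 rad/s (from 56 rpm).
Differentiating the loop-closure r₂e^{iθ₂}+r₃e^{iθ₃}=r₁+r₄e^{iθ₄} gives r₂ω₂e^{iθ₂}+r₃ω₃e^{iθ₃}=r₄ω₄e^{iθ₄}.
Eliminating the other unknown: ω₄ = r₂ω₂ sin(θ₂−θ₃) / [r₄ sin(θ₄−θ₃)].
Numerator sine = -0.25713; denominator sine = +0.93606.
Result = 0.0283·5.864·(-0.25713) / (0.0751·(+0.93606)) = -0.60704 rad/s; magnitude 0.60704 rad/s.

0.607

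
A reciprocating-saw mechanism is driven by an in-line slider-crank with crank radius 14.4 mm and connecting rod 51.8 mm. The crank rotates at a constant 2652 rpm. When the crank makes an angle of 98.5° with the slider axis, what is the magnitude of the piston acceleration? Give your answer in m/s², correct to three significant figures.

471

ω = 2π·2652/60 = 277.7 rad/s
x(θ) = r cosθ + √(L² − r² sin²θ); with ω constant, a = ω²·d²x/dθ².
d²x/dθ² = −r cosθ − r²(cos2θ)/√u − r⁴ sin²2θ/(4u^{3/2}),  u = L² − r² sin²θ = 0.00248041 m².
Substituting r = 0.0144 m, L = 0.0518 m, θ = 98.5°: d²x/dθ² = +0.0061026 m.
a = ω²·d²x/dθ² = (277.7)²·(+0.0061026) = +470.68 m/s²;  |a| = 470.68 m/s².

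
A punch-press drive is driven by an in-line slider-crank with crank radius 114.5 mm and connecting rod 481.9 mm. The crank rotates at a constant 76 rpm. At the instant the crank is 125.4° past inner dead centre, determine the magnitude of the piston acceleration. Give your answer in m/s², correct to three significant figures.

ω = 2π·76/60 = 7.959 rad/s
x(θ) = r cosθ + √(L² − r² sin²θ); with ω constant, a = ω²·d²x/dθ².
d²x/dθ² = −r cosθ − r²(cos2θ)/√u − r⁴ sin²2θ/(4u^{3/2}),  u = L² − r² sin²θ = 0.223517 m².
Substituting r = 0.1145 m, L = 0.4819 m, θ = 125.4°: d²x/dθ² = +0.075085 m.
a = ω²·d²x/dθ² = (7.959)²·(+0.075085) = +4.7559 m/s²;  |a| = 4.7559 m/s².

4.76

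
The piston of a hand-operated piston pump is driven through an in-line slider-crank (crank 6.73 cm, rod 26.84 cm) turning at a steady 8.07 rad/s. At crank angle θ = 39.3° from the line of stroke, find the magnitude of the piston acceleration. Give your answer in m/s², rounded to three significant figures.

ω = 8.07 rad/s
x(θ) = r cosθ + √(L² − r² sin²θ); with ω constant, a = ω²·d²x/dθ².
d²x/dθ² = −r cosθ − r²(cos2θ)/√u − r⁴ sin²2θ/(4u^{3/2}),  u = L² − r² sin²θ = 0.0702215 m².
Substituting r = 0.0673 m, L = 0.2684 m, θ = 39.3°: d²x/dθ² = -0.055723 m.
a = ω²·d²x/dθ² = (8.07)²·(-0.055723) = -3.6289 m/s²;  |a| = 3.6289 m/s².

3.63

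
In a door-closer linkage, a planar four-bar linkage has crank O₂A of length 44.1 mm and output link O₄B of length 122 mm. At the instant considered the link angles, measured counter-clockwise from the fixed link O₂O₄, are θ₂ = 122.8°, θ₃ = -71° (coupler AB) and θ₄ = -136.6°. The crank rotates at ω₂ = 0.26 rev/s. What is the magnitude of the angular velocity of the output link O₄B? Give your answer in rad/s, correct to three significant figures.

ω₂ = 1.634 rad/s (from 0.26 rev/s).
Differentiating the loop-closure r₂e^{iθ₂}+r₃e^{iθ₃}=r₁+r₄e^{iθ₄} gives r₂ω₂e^{iθ₂}+r₃ω₃e^{iθ₃}=r₄ω₄e^{iθ₄}.
Eliminating the other unknown: ω₄ = r₂ω₂ sin(θ₂−θ₃) / [r₄ sin(θ₄−θ₃)].
Numerator sine = -0.23853; denominator sine = -0.91068.
Result = 0.0441·1.634·(-0.23853) / (0.122·(-0.91068)) = +0.15467 rad/s; magnitude 0.15467 rad/s.

0.155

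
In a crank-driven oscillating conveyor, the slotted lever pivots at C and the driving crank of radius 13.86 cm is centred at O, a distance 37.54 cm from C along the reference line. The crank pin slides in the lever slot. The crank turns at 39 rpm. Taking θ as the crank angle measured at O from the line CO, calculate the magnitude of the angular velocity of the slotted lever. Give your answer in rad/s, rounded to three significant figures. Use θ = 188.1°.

ω = 4.084 rad/s (from 39 rpm).
Crank pin A relative to C: A = (d + r cosθ, r sinθ); lever angle φ = atan2(r sinθ, d + r cosθ).
Differentiating tanφ: φ̇ = rω(d cosθ + r)/(d² + r² + 2dr cosθ).
d² + r² + 2dr cosθ = |CA|² = 0.0571124 m²;  d cosθ + r = -0.23305 m.
|ω_lever| = |0.1386·4.084·-0.23305| / 0.0571124 = 2.3099 rad/s.

2.31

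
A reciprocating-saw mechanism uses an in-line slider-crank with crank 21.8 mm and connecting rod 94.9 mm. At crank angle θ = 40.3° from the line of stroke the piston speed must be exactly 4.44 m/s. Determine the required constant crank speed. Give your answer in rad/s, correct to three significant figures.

268

For an in-line slider-crank, |v_piston| = rω|sinθ|·[1 + r cosθ/√(L² − r² sin²θ)].
With r = 0.0218 m, L = 0.0949 m, θ = 40.3°: the bracketed kinematic factor |dx/dθ| = 0.016598 m.
ω = v/|dx/dθ| = 4.44/0.016598 = 267.5 rad/s.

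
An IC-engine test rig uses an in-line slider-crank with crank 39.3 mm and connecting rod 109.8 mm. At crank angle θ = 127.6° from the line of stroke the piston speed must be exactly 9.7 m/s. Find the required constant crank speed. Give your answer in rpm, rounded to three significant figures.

3850

For an in-line slider-crank, |v_piston| = rω|sinθ|·[1 + r cosθ/√(L² − r² sin²θ)].
With r = 0.0393 m, L = 0.1098 m, θ = 127.6°: the bracketed kinematic factor |dx/dθ| = 0.024046 m.
ω = v/|dx/dθ| = 9.7/0.024046 = 403.39 rad/s.
N = 60ω/(2π) = 3852.1 rpm.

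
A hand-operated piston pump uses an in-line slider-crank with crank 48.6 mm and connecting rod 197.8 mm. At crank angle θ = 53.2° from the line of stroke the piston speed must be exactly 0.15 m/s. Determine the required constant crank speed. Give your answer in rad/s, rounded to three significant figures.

3.35

For an in-line slider-crank, |v_piston| = rω|sinθ|·[1 + r cosθ/√(L² − r² sin²θ)].
With r = 0.0486 m, L = 0.1978 m, θ = 53.2°: the bracketed kinematic factor |dx/dθ| = 0.044757 m.
ω = v/|dx/dθ| = 0.15/0.044757 = 3.3514 rad/s.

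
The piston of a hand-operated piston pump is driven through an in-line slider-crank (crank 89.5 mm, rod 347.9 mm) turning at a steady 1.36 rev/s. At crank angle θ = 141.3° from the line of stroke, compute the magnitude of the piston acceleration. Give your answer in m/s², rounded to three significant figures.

4.70

ω = 2π·1.36 = 8.545 rad/s
x(θ) = r cosθ + √(L² − r² sin²θ); with ω constant, a = ω²·d²x/dθ².
d²x/dθ² = −r cosθ − r²(cos2θ)/√u − r⁴ sin²2θ/(4u^{3/2}),  u = L² − r² sin²θ = 0.117903 m².
Substituting r = 0.0895 m, L = 0.3479 m, θ = 141.3°: d²x/dθ² = +0.064382 m.
a = ω²·d²x/dθ² = (8.545)²·(+0.064382) = +4.7011 m/s²;  |a| = 4.7011 m/s².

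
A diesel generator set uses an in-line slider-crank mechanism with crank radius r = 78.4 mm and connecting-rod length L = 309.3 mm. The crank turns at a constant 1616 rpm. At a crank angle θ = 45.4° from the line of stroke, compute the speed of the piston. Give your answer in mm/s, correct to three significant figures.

11200

ω = 2π·1616/60 = 169.2 rad/s
For an in-line slider-crank, x = r cosθ + √(L² − r² sin²θ), so v = −rω sinθ·[1 + r cosθ/√(L² − r² sin²θ)].
With r = 0.0784 m, L = 0.3093 m, θ = 45.4°: √(L² − r² sin²θ) = 0.30422 m.
v = −0.0784·169.2·0.71203·[1 + 0.0784·0.70215/0.30422] = -11.156 m/s.
|v| = 11.156 m/s = 11156 mm/s.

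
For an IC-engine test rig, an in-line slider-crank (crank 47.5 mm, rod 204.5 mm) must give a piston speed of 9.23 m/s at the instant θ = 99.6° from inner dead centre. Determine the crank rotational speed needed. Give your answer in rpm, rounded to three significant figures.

For an in-line slider-crank, |v_piston| = rω|sinθ|·[1 + r cosθ/√(L² − r² sin²θ)].
With r = 0.0475 m, L = 0.2045 m, θ = 99.6°: the bracketed kinematic factor |dx/dθ| = 0.044971 m.
ω = v/|dx/dθ| = 9.23/0.044971 = 205.24 rad/s.
N = 60ω/(2π) = 1959.9 rpm.

1960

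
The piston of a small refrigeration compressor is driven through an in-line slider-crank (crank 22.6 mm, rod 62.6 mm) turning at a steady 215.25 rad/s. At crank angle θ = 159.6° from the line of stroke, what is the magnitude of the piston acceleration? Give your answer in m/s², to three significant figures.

ω = 215.2 rad/s
x(θ) = r cosθ + √(L² − r² sin²θ); with ω constant, a = ω²·d²x/dθ².
d²x/dθ² = −r cosθ − r²(cos2θ)/√u − r⁴ sin²2θ/(4u^{3/2}),  u = L² − r² sin²θ = 0.0038567 m².
Substituting r = 0.0226 m, L = 0.0626 m, θ = 159.6°: d²x/dθ² = +0.01484 m.
a = ω²·d²x/dθ² = (215.2)²·(+0.01484) = +687.59 m/s²;  |a| = 687.59 m/s².

688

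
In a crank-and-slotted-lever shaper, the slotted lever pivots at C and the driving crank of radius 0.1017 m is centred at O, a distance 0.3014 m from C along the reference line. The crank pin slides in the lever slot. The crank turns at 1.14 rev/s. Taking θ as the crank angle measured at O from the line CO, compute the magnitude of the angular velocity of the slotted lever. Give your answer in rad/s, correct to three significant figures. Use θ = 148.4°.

2.31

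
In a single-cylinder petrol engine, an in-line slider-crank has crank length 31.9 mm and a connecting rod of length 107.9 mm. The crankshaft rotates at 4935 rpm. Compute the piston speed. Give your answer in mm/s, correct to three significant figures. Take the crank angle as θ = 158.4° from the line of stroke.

ω = 2π·4935/60 = 516.8 rad/s
For an in-line slider-crank, x = r cosθ + √(L² − r² sin²θ), so v = −rω sinθ·[1 + r cosθ/√(L² − r² sin²θ)].
With r = 0.0319 m, L = 0.1079 m, θ = 158.4°: √(L² − r² sin²θ) = 0.10726 m.
v = −0.0319·516.8·0.36812·[1 + 0.0319·-0.92978/0.10726] = -4.3906 m/s.
|v| = 4.3906 m/s = 4390.6 mm/s.

4390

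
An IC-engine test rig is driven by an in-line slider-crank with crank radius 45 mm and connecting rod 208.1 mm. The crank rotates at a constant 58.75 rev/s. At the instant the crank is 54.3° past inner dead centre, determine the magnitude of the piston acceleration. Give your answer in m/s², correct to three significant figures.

3160

ω = 2π·58.8 = 369.1 rad/s
x(θ) = r cosθ + √(L² − r² sin²θ); with ω constant, a = ω²·d²x/dθ².
d²x/dθ² = −r cosθ − r²(cos2θ)/√u − r⁴ sin²2θ/(4u^{3/2}),  u = L² − r² sin²θ = 0.0419702 m².
Substituting r = 0.045 m, L = 0.2081 m, θ = 54.3°: d²x/dθ² = -0.023214 m.
a = ω²·d²x/dθ² = (369.1)²·(-0.023214) = -3163.2 m/s²;  |a| = 3163.2 m/s².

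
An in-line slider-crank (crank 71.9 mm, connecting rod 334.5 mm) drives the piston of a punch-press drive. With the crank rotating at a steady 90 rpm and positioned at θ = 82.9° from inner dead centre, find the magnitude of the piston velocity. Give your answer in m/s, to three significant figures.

0.691

ω = 2π·90/60 = 9.425 rad/s
For an in-line slider-crank, x = r cosθ + √(L² − r² sin²θ), so v = −rω sinθ·[1 + r cosθ/√(L² − r² sin²θ)].
With r = 0.0719 m, L = 0.3345 m, θ = 82.9°: √(L² − r² sin²θ) = 0.3268 m.
v = −0.0719·9.425·0.99233·[1 + 0.0719·0.12360/0.3268] = -0.69073 m/s.
|v| = 0.69073 m/s.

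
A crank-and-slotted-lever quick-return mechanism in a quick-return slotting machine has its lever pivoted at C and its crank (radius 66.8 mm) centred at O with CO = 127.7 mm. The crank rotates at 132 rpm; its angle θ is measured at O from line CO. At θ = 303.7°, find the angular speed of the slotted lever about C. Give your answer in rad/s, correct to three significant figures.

4.20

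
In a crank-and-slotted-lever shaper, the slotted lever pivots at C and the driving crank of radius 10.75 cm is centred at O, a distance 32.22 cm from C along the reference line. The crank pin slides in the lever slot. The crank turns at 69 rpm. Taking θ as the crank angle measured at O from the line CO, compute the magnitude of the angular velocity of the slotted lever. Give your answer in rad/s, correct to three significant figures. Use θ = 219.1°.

1.80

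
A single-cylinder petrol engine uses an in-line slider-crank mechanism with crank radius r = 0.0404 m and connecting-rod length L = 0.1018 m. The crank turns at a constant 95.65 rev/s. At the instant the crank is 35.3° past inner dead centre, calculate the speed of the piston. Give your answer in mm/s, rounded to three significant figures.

ω = 2π·95.7 = 601 rad/s
For an in-line slider-crank, x = r cosθ + √(L² − r² sin²θ), so v = −rω sinθ·[1 + r cosθ/√(L² − r² sin²θ)].
With r = 0.0404 m, L = 0.1018 m, θ = 35.3°: √(L² − r² sin²θ) = 0.099087 m.
v = −0.0404·601·0.57786·[1 + 0.0404·0.81614/0.099087] = -18.699 m/s.
|v| = 18.699 m/s = 18699 mm/s.

18700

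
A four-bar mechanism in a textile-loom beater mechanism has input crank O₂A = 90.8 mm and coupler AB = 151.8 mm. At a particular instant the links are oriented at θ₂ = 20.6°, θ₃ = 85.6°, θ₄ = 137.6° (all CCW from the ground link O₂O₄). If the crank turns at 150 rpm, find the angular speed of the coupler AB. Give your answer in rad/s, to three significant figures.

10.6

ω₂ = 15.71 rad/s (from 150 rpm).
Differentiating the loop-closure r₂e^{iθ₂}+r₃e^{iθ₃}=r₁+r₄e^{iθ₄} gives r₂ω₂e^{iθ₂}+r₃ω₃e^{iθ₃}=r₄ω₄e^{iθ₄}.
Eliminating the other unknown: ω₃ = r₂ω₂ sin(θ₄−θ₂) / [r₃ sin(θ₃−θ₄)].
Numerator sine = +0.89101; denominator sine = -0.78801.
Result = 0.0908·15.71·(+0.89101) / (0.1518·(-0.78801)) = -10.624 rad/s; magnitude 10.624 rad/s.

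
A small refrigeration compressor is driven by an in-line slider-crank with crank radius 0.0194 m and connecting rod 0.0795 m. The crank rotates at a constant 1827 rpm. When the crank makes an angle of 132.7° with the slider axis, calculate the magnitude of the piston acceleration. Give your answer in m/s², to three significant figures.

ω = 2π·1827/60 = 191.3 rad/s
x(θ) = r cosθ + √(L² − r² sin²θ); with ω constant, a = ω²·d²x/dθ².
d²x/dθ² = −r cosθ − r²(cos2θ)/√u − r⁴ sin²2θ/(4u^{3/2}),  u = L² − r² sin²θ = 0.00611698 m².
Substituting r = 0.0194 m, L = 0.0795 m, θ = 132.7°: d²x/dθ² = +0.013469 m.
a = ω²·d²x/dθ² = (191.3)²·(+0.013469) = +493.01 m/s²;  |a| = 493.01 m/s².

493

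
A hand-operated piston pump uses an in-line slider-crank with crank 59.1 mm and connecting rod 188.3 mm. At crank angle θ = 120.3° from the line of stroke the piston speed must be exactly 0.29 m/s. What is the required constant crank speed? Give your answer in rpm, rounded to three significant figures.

For an in-line slider-crank, |v_piston| = rω|sinθ|·[1 + r cosθ/√(L² − r² sin²θ)].
With r = 0.0591 m, L = 0.1883 m, θ = 120.3°: the bracketed kinematic factor |dx/dθ| = 0.042632 m.
ω = v/|dx/dθ| = 0.29/0.042632 = 6.8023 rad/s.
N = 60ω/(2π) = 64.957 rpm.

65.0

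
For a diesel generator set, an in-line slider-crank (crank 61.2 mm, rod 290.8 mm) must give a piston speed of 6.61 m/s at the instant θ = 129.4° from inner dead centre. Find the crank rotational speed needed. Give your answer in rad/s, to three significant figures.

For an in-line slider-crank, |v_piston| = rω|sinθ|·[1 + r cosθ/√(L² − r² sin²θ)].
With r = 0.0612 m, L = 0.2908 m, θ = 129.4°: the bracketed kinematic factor |dx/dθ| = 0.040889 m.
ω = v/|dx/dθ| = 6.61/0.040889 = 161.66 rad/s.

162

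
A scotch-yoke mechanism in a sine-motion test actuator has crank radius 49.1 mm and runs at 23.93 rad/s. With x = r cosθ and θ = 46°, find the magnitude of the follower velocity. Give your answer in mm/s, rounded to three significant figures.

845

ω = 23.93 rad/s
x = r cosθ ⇒ ẋ = −rω sinθ.
|v| = rω|sinθ| = 0.0491·23.93·|sin 46°| = 0.8452 m/s = 845.2 mm/s.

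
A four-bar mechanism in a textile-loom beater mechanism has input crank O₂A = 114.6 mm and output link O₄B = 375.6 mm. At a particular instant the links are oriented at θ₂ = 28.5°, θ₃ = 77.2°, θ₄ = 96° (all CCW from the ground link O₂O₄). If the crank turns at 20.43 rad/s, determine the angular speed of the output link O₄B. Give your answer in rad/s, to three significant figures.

14.5

ω₂ = 20.43 rad/s
Differentiating the loop-closure r₂e^{iθ₂}+r₃e^{iθ₃}=r₁+r₄e^{iθ₄} gives r₂ω₂e^{iθ₂}+r₃ω₃e^{iθ₃}=r₄ω₄e^{iθ₄}.
Eliminating the other unknown: ω₄ = r₂ω₂ sin(θ₂−θ₃) / [r₄ sin(θ₄−θ₃)].
Numerator sine = -0.75126; denominator sine = +0.32227.
Result = 0.1146·20.43·(-0.75126) / (0.3756·(+0.32227)) = -14.531 rad/s; magnitude 14.531 rad/s.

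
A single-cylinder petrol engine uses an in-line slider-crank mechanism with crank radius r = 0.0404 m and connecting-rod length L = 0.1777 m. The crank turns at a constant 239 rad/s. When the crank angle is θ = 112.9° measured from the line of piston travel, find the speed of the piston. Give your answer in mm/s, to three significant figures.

8090

ω = 239 rad/s
For an in-line slider-crank, x = r cosθ + √(L² − r² sin²θ), so v = −rω sinθ·[1 + r cosθ/√(L² − r² sin²θ)].
With r = 0.0404 m, L = 0.1777 m, θ = 112.9°: √(L² − r² sin²θ) = 0.17376 m.
v = −0.0404·239·0.92119·[1 + 0.0404·-0.38912/0.17376] = -8.0899 m/s.
|v| = 8.0899 m/s = 8089.9 mm/s.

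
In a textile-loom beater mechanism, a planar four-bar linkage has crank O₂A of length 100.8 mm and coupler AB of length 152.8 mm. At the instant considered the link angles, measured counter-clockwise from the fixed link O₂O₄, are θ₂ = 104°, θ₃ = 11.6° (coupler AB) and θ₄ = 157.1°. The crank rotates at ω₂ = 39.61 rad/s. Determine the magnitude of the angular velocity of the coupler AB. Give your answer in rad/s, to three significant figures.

36.9

ω₂ = 39.61 rad/s
Differentiating the loop-closure r₂e^{iθ₂}+r₃e^{iθ₃}=r₁+r₄e^{iθ₄} gives r₂ω₂e^{iθ₂}+r₃ω₃e^{iθ₃}=r₄ω₄e^{iθ₄}.
Eliminating the other unknown: ω₃ = r₂ω₂ sin(θ₄−θ₂) / [r₃ sin(θ₃−θ₄)].
Numerator sine = +0.79968; denominator sine = -0.56641.
Result = 0.1008·39.61·(+0.79968) / (0.1528·(-0.56641)) = -36.892 rad/s; magnitude 36.892 rad/s.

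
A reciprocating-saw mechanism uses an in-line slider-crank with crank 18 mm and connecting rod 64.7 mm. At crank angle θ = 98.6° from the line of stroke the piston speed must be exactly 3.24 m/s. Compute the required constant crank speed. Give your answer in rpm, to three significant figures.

For an in-line slider-crank, |v_piston| = rω|sinθ|·[1 + r cosθ/√(L² − r² sin²θ)].
With r = 0.018 m, L = 0.0647 m, θ = 98.6°: the bracketed kinematic factor |dx/dθ| = 0.017027 m.
ω = v/|dx/dθ| = 3.24/0.017027 = 190.28 rad/s.
N = 60ω/(2π) = 1817 rpm.

1820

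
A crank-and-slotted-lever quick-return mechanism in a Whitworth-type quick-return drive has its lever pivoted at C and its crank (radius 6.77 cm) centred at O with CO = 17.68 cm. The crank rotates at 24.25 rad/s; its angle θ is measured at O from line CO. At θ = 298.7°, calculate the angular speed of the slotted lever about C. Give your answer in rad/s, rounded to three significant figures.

5.29

ω = 24.25 rad/s
Crank pin A relative to C: A = (d + r cosθ, r sinθ); lever angle φ = atan2(r sinθ, d + r cosθ).
Differentiating tanφ: φ̇ = rω(d cosθ + r)/(d² + r² + 2dr cosθ).
d² + r² + 2dr cosθ = |CA|² = 0.0473375 m²;  d cosθ + r = +0.1526 m.
|ω_lever| = |0.0677·24.25·+0.1526| / 0.0473375 = 5.2925 rad/s.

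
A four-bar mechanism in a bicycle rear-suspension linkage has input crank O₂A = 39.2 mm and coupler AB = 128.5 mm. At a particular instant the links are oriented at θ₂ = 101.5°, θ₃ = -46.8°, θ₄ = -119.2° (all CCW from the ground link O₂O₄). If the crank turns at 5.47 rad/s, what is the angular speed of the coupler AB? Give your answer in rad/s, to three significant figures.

ω₂ = 5.47 rad/s
Differentiating the loop-closure r₂e^{iθ₂}+r₃e^{iθ₃}=r₁+r₄e^{iθ₄} gives r₂ω₂e^{iθ₂}+r₃ω₃e^{iθ₃}=r₄ω₄e^{iθ₄}.
Eliminating the other unknown: ω₃ = r₂ω₂ sin(θ₄−θ₂) / [r₃ sin(θ₃−θ₄)].
Numerator sine = +0.65210; denominator sine = +0.95319.
Result = 0.0392·5.47·(+0.65210) / (0.1285·(+0.95319)) = +1.1416 rad/s; magnitude 1.1416 rad/s.

1.14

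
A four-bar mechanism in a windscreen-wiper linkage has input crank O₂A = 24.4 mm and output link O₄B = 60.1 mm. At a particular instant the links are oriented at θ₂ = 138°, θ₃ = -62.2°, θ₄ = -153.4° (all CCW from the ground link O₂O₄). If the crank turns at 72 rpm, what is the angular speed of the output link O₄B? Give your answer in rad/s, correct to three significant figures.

1.06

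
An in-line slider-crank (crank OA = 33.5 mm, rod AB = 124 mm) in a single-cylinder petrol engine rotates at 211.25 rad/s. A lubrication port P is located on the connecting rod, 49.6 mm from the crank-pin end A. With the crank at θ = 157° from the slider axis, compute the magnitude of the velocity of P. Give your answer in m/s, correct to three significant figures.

4.63

ω = 211.2 rad/s.  Crank-pin speed |V_A| = rω = 7.0769 m/s, perpendicular to OA.
Rod angle: sinφ = −(r/L) sinθ ⇒ φ = -6.059°; ω_rod = −rω cosθ/√(L²−r²sin²θ) = +52.83 rad/s.
V_P = V_A + ω_rod × AP, with AP = 0.0496 m along the rod.
Components: V_Px = −rω sinθ − a·ω_rod·sinφ = -2.4885 m/s;  V_Py = rω cosθ + a·ω_rod·cosφ = -3.9086 m/s.
|V_P| = √(V_Px² + V_Py²) = 4.6336 m/s.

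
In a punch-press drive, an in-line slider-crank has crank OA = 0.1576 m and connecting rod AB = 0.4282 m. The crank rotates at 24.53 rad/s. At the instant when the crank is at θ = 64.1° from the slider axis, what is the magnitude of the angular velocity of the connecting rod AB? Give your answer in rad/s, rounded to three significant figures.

ω = 24.53 rad/s
The rod makes angle φ with the slider axis where L sinφ = r sinθ; differentiating, L cosφ·φ̇ = r ω cosθ.
L cosφ = √(L² − r² sin²θ) = 0.40405 m.
|ω_rod| = r ω |cosθ| / √(L² − r² sin²θ) = 0.1576·24.53·0.43680/0.40405 = 4.1793 rad/s.

4.18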